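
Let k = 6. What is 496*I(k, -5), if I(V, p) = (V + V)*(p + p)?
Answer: -59520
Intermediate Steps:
I(V, p) = 4*V*p (I(V, p) = (2*V)*(2*p) = 4*V*p)
496*I(k, -5) = 496*(4*6*(-5)) = 496*(-120) = -59520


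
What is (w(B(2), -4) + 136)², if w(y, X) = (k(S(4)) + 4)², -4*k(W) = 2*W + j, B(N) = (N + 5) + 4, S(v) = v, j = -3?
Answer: 5276209/256 ≈ 20610.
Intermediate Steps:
B(N) = 9 + N (B(N) = (5 + N) + 4 = 9 + N)
k(W) = ¾ - W/2 (k(W) = -(2*W - 3)/4 = -(-3 + 2*W)/4 = ¾ - W/2)
w(y, X) = 121/16 (w(y, X) = ((¾ - ½*4) + 4)² = ((¾ - 2) + 4)² = (-5/4 + 4)² = (11/4)² = 121/16)
(w(B(2), -4) + 136)² = (121/16 + 136)² = (2297/16)² = 5276209/256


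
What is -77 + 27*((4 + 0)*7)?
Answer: 679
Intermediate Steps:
-77 + 27*((4 + 0)*7) = -77 + 27*(4*7) = -77 + 27*28 = -77 + 756 = 679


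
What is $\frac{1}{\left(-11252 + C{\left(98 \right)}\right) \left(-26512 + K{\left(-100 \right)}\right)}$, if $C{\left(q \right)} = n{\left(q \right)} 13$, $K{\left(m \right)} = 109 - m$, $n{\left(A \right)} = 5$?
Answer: $\frac{1}{294251661} \approx 3.3985 \cdot 10^{-9}$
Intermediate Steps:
$C{\left(q \right)} = 65$ ($C{\left(q \right)} = 5 \cdot 13 = 65$)
$\frac{1}{\left(-11252 + C{\left(98 \right)}\right) \left(-26512 + K{\left(-100 \right)}\right)} = \frac{1}{\left(-11252 + 65\right) \left(-26512 + \left(109 - -100\right)\right)} = \frac{1}{\left(-11187\right) \left(-26512 + \left(109 + 100\right)\right)} = \frac{1}{\left(-11187\right) \left(-26512 + 209\right)} = \frac{1}{\left(-11187\right) \left(-26303\right)} = \frac{1}{294251661}$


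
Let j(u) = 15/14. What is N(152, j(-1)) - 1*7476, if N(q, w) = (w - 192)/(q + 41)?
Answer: -20202825/2702 ≈ -7477.0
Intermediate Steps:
j(u) = 15/14 (j(u) = 15*(1/14) = 15/14)
N(q, w) = (-192 + w)/(41 + q)
N(152, j(-1)) - 1*7476 = (-192 + 15/14)/(41 + 152) - 1*7476 = -2673/14/193 - 7476 = (1/193)*(-2673/14) - 7476 = -2673/2702 - 7476 = -20202825/2702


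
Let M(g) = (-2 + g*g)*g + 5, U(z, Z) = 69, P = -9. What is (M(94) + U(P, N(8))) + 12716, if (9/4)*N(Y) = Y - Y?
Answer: 843186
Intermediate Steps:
N(Y) = 0 (N(Y) = 4*(Y - Y)/9 = (4/9)*0 = 0)
M(g) = 5 + g*(-2 + g**2) (M(g) = (-2 + g**2)*g + 5 = g*(-2 + g**2) + 5 = 5 + g*(-2 + g**2))
(M(94) + U(P, N(8))) + 12716 = ((5 + 94**3 - 2*94) + 69) + 12716 = ((5 + 830584 - 188) + 69) + 12716 = (830401 + 69) + 12716 = 830470 + 12716 = 843186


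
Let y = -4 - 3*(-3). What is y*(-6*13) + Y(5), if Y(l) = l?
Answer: -385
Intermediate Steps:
y = 5 (y = -4 + 9 = 5)
y*(-6*13) + Y(5) = 5*(-6*13) + 5 = 5*(-78) + 5 = -390 + 5 = -385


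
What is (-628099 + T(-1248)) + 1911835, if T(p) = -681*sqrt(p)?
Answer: 1283736 - 2724*I*sqrt(78) ≈ 1.2837e+6 - 24058.0*I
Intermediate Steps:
(-628099 + T(-1248)) + 1911835 = (-628099 - 2724*I*sqrt(78)) + 1911835 = 1283736 - 2724*I*sqrt(78)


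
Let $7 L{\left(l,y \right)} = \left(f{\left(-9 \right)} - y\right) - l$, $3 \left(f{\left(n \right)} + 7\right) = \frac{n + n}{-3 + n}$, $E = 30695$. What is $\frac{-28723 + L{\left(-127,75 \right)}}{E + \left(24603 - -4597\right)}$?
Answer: $- \frac{57433}{119790} \approx -0.47945$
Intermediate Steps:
$f{\left(n \right)} = -7 + \frac{2 n}{3 \left(-3 + n\right)}$ ($f{\left(n \right)} = -7 + \frac{\left(n + n\right) \frac{1}{-3 + n}}{3} = -7 + \frac{2 n \frac{1}{-3 + n}}{3} = -7 + \frac{2 n}{3 \left(-3 + n\right)}$)
$L{\left(l,y \right)} = - \frac{13}{14} - \frac{l}{7} - \frac{y}{7}$ ($L{\left(l,y \right)} = \frac{\left(\frac{63 - -171}{3 \left(-3 - 9\right)} - y\right) - l}{7} = \frac{\left(\frac{63 + 171}{3 \left(-12\right)} - y\right) - l}{7} = \frac{\left(\frac{1}{3} \left(- \frac{1}{12}\right) 234 - y\right) - l}{7} = \frac{\left(- \frac{13}{2} - y\right) - l}{7} = \frac{- \frac{13}{2} - l - y}{7} = - \frac{13}{14} - \frac{l}{7} - \frac{y}{7}$)
$\frac{-28723 + L{\left(-127,75 \right)}}{E + \left(24603 - -4597\right)} = \frac{-28723 - - \frac{13}{2}}{30695 + \left(24603 - -4597\right)} = \frac{-28723 - - \frac{13}{2}}{30695 + \left(24603 + 4597\right)} = \frac{-28723 + \frac{13}{2}}{30695 + 29200} = - \frac{57433}{2 \cdot 59895} = \left(- \frac{57433}{2}\right) \frac{1}{59895} = - \frac{57433}{119790}$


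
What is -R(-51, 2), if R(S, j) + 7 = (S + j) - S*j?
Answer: -46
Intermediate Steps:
R(S, j) = -7 + S + j - S*j (R(S, j) = -7 + ((S + j) - S*j) = -7 + (S + j - S*j) = -7 + S + j - S*j)
-R(-51, 2) = -(-7 - 51 + 2 - 1*(-51)*2) = -(-7 - 51 + 2 + 102) = -1*46 = -46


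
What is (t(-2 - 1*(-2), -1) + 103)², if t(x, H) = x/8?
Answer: 10609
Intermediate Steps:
t(x, H) = x/8 (t(x, H) = x*(⅛) = x/8)
(t(-2 - 1*(-2), -1) + 103)² = ((-2 - 1*(-2))/8 + 103)² = ((-2 + 2)/8 + 103)² = ((⅛)*0 + 103)² = (0 + 103)² = 103² = 10609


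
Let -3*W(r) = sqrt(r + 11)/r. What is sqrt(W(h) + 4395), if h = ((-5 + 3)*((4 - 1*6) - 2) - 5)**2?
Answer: sqrt(355995 - 6*sqrt(5))/9 ≈ 66.294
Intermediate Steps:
h = 9 (h = (-2*((4 - 6) - 2) - 5)**2 = (-2*(-2 - 2) - 5)**2 = (-2*(-4) - 5)**2 = (8 - 5)**2 = 3**2 = 9)
W(r) = -sqrt(11 + r)/(3*r) (W(r) = -sqrt(r + 11)/(3*r) = -sqrt(11 + r)/(3*r))
sqrt(W(h) + 4395) = sqrt(-1/3*sqrt(11 + 9)/9 + 4395) = sqrt(-1/3*1/9*sqrt(20) + 4395) = sqrt(-1/3*1/9*2*sqrt(5) + 4395) = sqrt(-2*sqrt(5)/27 + 4395) = sqrt(4395 - 2*sqrt(5)/27)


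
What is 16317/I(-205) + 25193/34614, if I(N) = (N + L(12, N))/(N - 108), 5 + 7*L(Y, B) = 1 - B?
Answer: 309375130505/10678419 ≈ 28972.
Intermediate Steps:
L(Y, B) = -4/7 - B/7 (L(Y, B) = -5/7 + (1 - B)/7 = -5/7 + (⅐ - B/7) = -4/7 - B/7)
I(N) = (-4/7 + 6*N/7)/(-108 + N) (I(N) = (N + (-4/7 - N/7))/(N - 108) = (-4/7 + 6*N/7)/(-108 + N))
16317/I(-205) + 25193/34614 = 16317/((2*(-2 + 3*(-205))/(7*(-108 - 205)))) + 25193/34614 = 16317/(((2/7)*(-2 - 615)/(-313))) + 25193*(1/34614) = 16317/(((2/7)*(-1/313)*(-617))) + 25193/34614 = 16317/(1234/2191) + 25193/34614 = 16317*(2191/1234) + 25193/34614 = 35750547/1234 + 25193/34614 = 309375130505/10678419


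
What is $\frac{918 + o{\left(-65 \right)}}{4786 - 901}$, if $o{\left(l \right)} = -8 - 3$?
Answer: $\frac{907}{3885} \approx 0.23346$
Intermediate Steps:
$o{\left(l \right)} = -11$
$\frac{918 + o{\left(-65 \right)}}{4786 - 901} = \frac{918 - 11}{4786 - 901} = \frac{907}{3885}$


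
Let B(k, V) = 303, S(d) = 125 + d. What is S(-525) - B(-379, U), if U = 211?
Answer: -703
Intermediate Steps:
S(-525) - B(-379, U) = (125 - 525) - 1*303 = -400 - 303 = -703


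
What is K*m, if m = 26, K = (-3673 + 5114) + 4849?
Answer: 163540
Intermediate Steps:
K = 6290 (K = 1441 + 4849 = 6290)
K*m = 6290*26 = 163540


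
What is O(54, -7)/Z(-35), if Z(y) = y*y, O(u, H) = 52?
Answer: 52/1225 ≈ 0.042449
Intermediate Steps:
Z(y) = y**2
O(54, -7)/Z(-35) = 52/((-35)**2) = 52/1225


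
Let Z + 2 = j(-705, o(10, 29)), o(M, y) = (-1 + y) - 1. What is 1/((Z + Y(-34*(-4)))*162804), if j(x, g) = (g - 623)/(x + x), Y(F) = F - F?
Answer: -235/60346016 ≈ -3.8942e-6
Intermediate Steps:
o(M, y) = -2 + y
Y(F) = 0
j(x, g) = (-623 + g)/(2*x) (j(x, g) = (-623 + g)/((2*x)) = (-623 + g)*(1/(2*x)) = (-623 + g)/(2*x))
Z = -1112/705 (Z = -2 + (½)*(-623 + (-2 + 29))/(-705) = -2 + (½)*(-1/705)*(-623 + 27) = -2 + (½)*(-1/705)*(-596) = -2 + 298/705 = -1112/705 ≈ -1.5773)
1/((Z + Y(-34*(-4)))*162804) = 1/((-1112/705 + 0)*162804) = (1/162804)/(-1112/705) = -705/1112*1/162804 = -235/60346016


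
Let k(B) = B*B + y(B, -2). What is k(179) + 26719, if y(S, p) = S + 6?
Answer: 58945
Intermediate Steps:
y(S, p) = 6 + S
k(B) = 6 + B + B² (k(B) = B*B + (6 + B) = B² + (6 + B) = 6 + B + B²)
k(179) + 26719 = (6 + 179 + 179²) + 26719 = (6 + 179 + 32041) + 26719 = 32226 + 26719 = 58945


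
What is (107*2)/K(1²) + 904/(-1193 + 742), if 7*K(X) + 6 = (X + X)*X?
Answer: -339607/902 ≈ -376.50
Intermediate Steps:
K(X) = -6/7 + 2*X²/7 (K(X) = -6/7 + ((X + X)*X)/7 = -6/7 + ((2*X)*X)/7 = -6/7 + (2*X²)/7 = -6/7 + 2*X²/7)
(107*2)/K(1²) + 904/(-1193 + 742) = (107*2)/(-6/7 + 2*(1²)²/7) + 904/(-1193 + 742) = 214/(-6/7 + (2/7)*1²) + 904/(-451) = 214/(-6/7 + (2/7)*1) + 904*(-1/451) = 214/(-6/7 + 2/7) - 904/451 = 214/(-4/7) - 904/451 = 214*(-7/4) - 904/451 = -749/2 - 904/451 = -339607/902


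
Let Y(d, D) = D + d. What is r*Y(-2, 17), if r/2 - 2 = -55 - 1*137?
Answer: -5700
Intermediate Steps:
r = -380 (r = 4 + 2*(-55 - 1*137) = 4 + 2*(-55 - 137) = 4 + 2*(-192) = 4 - 384 = -380)
r*Y(-2, 17) = -380*(17 - 2) = -380*15 = -5700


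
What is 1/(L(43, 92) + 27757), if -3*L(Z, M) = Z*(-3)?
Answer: 1/27800 ≈ 3.5971e-5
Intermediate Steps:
L(Z, M) = Z (L(Z, M) = -Z*(-3)/3 = -(-1)*Z = Z)
1/(L(43, 92) + 27757) = 1/(43 + 27757) = 1/27800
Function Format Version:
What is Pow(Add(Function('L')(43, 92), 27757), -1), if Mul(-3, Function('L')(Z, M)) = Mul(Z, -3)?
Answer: Rational(1, 27800) ≈ 3.5971e-5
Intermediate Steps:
Function('L')(Z, M) = Z (Function('L')(Z, M) = Mul(Rational(-1, 3), Mul(Z, -3)) = Mul(Rational(-1, 3), Mul(-3, Z)) = Z)
Pow(Add(Function('L')(43, 92), 27757), -1) = Pow(Add(43, 27757), -1) = Pow(27800, -1) = Rational(1, 27800)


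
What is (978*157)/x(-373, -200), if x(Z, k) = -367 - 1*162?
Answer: -153546/529 ≈ -290.26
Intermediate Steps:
x(Z, k) = -529 (x(Z, k) = -367 - 162 = -529)
(978*157)/x(-373, -200) = (978*157)/(-529) = 153546*(-1/529) = -153546/529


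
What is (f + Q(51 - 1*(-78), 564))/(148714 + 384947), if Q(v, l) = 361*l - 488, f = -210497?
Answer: -7381/533661 ≈ -0.013831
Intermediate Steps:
Q(v, l) = -488 + 361*l
(f + Q(51 - 1*(-78), 564))/(148714 + 384947) = (-210497 + (-488 + 361*564))/(148714 + 384947) = (-210497 + (-488 + 203604))/533661 = (-210497 + 203116)*(1/533661) = -7381*1/533661 = -7381/533661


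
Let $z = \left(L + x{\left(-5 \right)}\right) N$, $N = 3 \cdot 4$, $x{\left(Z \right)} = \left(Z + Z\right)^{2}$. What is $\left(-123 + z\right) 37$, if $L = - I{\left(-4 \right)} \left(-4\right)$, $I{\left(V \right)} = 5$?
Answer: $48729$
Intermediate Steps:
$x{\left(Z \right)} = 4 Z^{2}$ ($x{\left(Z \right)} = \left(2 Z\right)^{2} = 4 Z^{2}$)
$N = 12$
$L = 20$ ($L = - 5 \left(-4\right) = \left(-1\right) \left(-20\right) = 20$)
$z = 1440$ ($z = \left(20 + 4 \left(-5\right)^{2}\right) 12 = \left(20 + 4 \cdot 25\right) 12 = \left(20 + 100\right) 12 = 120 \cdot 12 = 1440$)
$\left(-123 + z\right) 37 = \left(-123 + 1440\right) 37 = 1317 \cdot 37 = 48729$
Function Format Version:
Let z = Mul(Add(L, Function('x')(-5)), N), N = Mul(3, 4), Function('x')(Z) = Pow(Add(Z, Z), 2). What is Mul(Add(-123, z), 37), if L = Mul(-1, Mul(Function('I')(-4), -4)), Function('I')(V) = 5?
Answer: 48729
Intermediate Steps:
Function('x')(Z) = Mul(4, Pow(Z, 2)) (Function('x')(Z) = Pow(Mul(2, Z), 2) = Mul(4, Pow(Z, 2)))
N = 12
L = 20 (L = Mul(-1, Mul(5, -4)) = Mul(-1, -20) = 20)
z = 1440 (z = Mul(Add(20, Mul(4, Pow(-5, 2))), 12) = Mul(Add(20, Mul(4, 25)), 12) = Mul(Add(20, 100), 12) = Mul(120, 12) = 1440)
Mul(Add(-123, z), 37) = Mul(Add(-123, 1440), 37) = Mul(1317, 37) = 48729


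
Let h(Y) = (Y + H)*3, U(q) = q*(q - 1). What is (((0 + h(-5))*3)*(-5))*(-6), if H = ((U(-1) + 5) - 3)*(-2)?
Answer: -3510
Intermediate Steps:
U(q) = q*(-1 + q)
H = -8 (H = ((-(-1 - 1) + 5) - 3)*(-2) = ((-1*(-2) + 5) - 3)*(-2) = ((2 + 5) - 3)*(-2) = (7 - 3)*(-2) = 4*(-2) = -8)
h(Y) = -24 + 3*Y (h(Y) = (Y - 8)*3 = (-8 + Y)*3 = -24 + 3*Y)
(((0 + h(-5))*3)*(-5))*(-6) = (((0 + (-24 + 3*(-5)))*3)*(-5))*(-6) = (((0 + (-24 - 15))*3)*(-5))*(-6) = (((0 - 39)*3)*(-5))*(-6) = (-39*3*(-5))*(-6) = -117*(-5)*(-6) = 585*(-6) = -3510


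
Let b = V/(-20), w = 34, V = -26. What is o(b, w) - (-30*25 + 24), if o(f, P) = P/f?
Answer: 9778/13 ≈ 752.15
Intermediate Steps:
b = 13/10 (b = -26/(-20) = -26*(-1/20) = 13/10 ≈ 1.3000)
o(b, w) - (-30*25 + 24) = 34/(13/10) - (-30*25 + 24) = 34*(10/13) - (-750 + 24) = 340/13 - 1*(-726) = 340/13 + 726 = 9778/13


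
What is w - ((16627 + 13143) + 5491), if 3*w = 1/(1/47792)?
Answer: -57991/3 ≈ -19330.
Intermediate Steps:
w = 47792/3 (w = 1/(3*(1/47792)) = (1/3)*47792 = 47792/3 ≈ 15931.)
w - ((16627 + 13143) + 5491) = 47792/3 - ((16627 + 13143) + 5491) = 47792/3 - (29770 + 5491) = 47792/3 - 1*35261 = 47792/3 - 35261 = -57991/3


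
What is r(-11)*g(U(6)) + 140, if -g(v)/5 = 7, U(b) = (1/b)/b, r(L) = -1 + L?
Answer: 560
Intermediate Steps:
U(b) = b⁻² (U(b) = 1/(b*b) = b⁻²)
g(v) = -35 (g(v) = -5*7 = -35)
r(-11)*g(U(6)) + 140 = (-1 - 11)*(-35) + 140 = -12*(-35) + 140 = 420 + 140 = 560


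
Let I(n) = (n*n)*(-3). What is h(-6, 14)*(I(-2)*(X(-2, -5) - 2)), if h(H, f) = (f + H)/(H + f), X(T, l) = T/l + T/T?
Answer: 36/5 ≈ 7.2000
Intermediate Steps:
X(T, l) = 1 + T/l (X(T, l) = T/l + 1 = 1 + T/l)
h(H, f) = 1 (h(H, f) = (H + f)/(H + f) = 1)
I(n) = -3*n² (I(n) = n²*(-3) = -3*n²)
h(-6, 14)*(I(-2)*(X(-2, -5) - 2)) = 1*((-3*(-2)²)*((-2 - 5)/(-5) - 2)) = 1*((-3*4)*(-⅕*(-7) - 2)) = 1*(-12*(7/5 - 2)) = 1*(-12*(-⅗)) = 1*(36/5) = 36/5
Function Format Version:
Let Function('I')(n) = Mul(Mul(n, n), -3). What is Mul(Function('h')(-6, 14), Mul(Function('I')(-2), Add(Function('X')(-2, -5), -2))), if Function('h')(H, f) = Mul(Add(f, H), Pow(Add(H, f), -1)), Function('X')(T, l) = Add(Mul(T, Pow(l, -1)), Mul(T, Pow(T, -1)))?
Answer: Rational(36, 5) ≈ 7.2000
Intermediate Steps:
Function('X')(T, l) = Add(1, Mul(T, Pow(l, -1))) (Function('X')(T, l) = Add(Mul(T, Pow(l, -1)), 1) = Add(1, Mul(T, Pow(l, -1))))
Function('h')(H, f) = 1 (Function('h')(H, f) = Mul(Add(H, f), Pow(Add(H, f), -1)) = 1)
Function('I')(n) = Mul(-3, Pow(n, 2)) (Function('I')(n) = Mul(Pow(n, 2), -3) = Mul(-3, Pow(n, 2)))
Mul(Function('h')(-6, 14), Mul(Function('I')(-2), Add(Function('X')(-2, -5), -2))) = Mul(1, Mul(Mul(-3, Pow(-2, 2)), Add(Mul(Pow(-5, -1), Add(-2, -5)), -2))) = Mul(1, Mul(Mul(-3, 4), Add(Mul(Rational(-1, 5), -7), -2))) = Mul(1, Mul(-12, Add(Rational(7, 5), -2))) = Mul(1, Mul(-12, Rational(-3, 5))) = Mul(1, Rational(36, 5)) = Rational(36, 5)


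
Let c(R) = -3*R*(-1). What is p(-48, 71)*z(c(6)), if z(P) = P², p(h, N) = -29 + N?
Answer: 13608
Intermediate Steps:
c(R) = 3*R
p(-48, 71)*z(c(6)) = (-29 + 71)*(3*6)² = 42*18² = 42*324 = 13608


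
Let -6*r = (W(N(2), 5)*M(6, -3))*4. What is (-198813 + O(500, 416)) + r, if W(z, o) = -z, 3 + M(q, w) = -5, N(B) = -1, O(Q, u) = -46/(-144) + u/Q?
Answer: -1789258637/9000 ≈ -1.9881e+5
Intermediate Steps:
O(Q, u) = 23/72 + u/Q (O(Q, u) = -46*(-1/144) + u/Q = 23/72 + u/Q)
M(q, w) = -8 (M(q, w) = -3 - 5 = -8)
r = 16/3 (r = --1*(-1)*(-8)*4/6 = -1*(-8)*4/6 = -(-4)*4/3 = -⅙*(-32) = 16/3 ≈ 5.3333)
(-198813 + O(500, 416)) + r = (-198813 + (23/72 + 416/500)) + 16/3 = (-198813 + (23/72 + 416*(1/500))) + 16/3 = (-198813 + (23/72 + 104/125)) + 16/3 = (-198813 + 10363/9000) + 16/3 = -1789306637/9000 + 16/3 = -1789258637/9000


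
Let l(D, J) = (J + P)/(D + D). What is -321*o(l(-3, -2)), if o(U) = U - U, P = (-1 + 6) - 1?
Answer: 0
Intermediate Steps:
P = 4 (P = 5 - 1 = 4)
l(D, J) = (4 + J)/(2*D) (l(D, J) = (J + 4)/(D + D) = (4 + J)/((2*D)) = (4 + J)*(1/(2*D)) = (4 + J)/(2*D))
o(U) = 0
-321*o(l(-3, -2)) = -321*0 = 0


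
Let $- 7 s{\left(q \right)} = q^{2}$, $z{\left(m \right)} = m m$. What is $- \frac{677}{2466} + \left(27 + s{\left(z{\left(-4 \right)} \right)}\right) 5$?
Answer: $- \frac{830849}{17262} \approx -48.132$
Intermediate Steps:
$z{\left(m \right)} = m^{2}$
$s{\left(q \right)} = - \frac{q^{2}}{7}$
$- \frac{677}{2466} + \left(27 + s{\left(z{\left(-4 \right)} \right)}\right) 5 = - \frac{677}{2466} + \left(27 - \frac{\left(\left(-4\right)^{2}\right)^{2}}{7}\right) 5 = \left(-677\right) \frac{1}{2466} + \left(27 - \frac{16^{2}}{7}\right) 5 = - \frac{677}{2466} + \left(27 - \frac{256}{7}\right) 5 = - \frac{677}{2466} - \frac{335}{7} = - \frac{830849}{17262}$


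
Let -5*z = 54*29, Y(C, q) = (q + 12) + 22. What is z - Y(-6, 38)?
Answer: -1926/5 ≈ -385.20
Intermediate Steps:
Y(C, q) = 34 + q (Y(C, q) = (12 + q) + 22 = 34 + q)
z = -1566/5 (z = -54*29/5 = -⅕*1566 = -1566/5 ≈ -313.20)
z - Y(-6, 38) = -1566/5 - (34 + 38) = -1566/5 - 1*72 = -1566/5 - 72 = -1926/5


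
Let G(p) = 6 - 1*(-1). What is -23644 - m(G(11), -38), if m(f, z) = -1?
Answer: -23643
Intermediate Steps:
G(p) = 7 (G(p) = 6 + 1 = 7)
-23644 - m(G(11), -38) = -23644 - 1*(-1) = -23644 + 1 = -23643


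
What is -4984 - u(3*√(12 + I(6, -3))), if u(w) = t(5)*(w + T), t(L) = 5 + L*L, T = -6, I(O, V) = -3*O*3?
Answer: -4804 - 90*I*√42 ≈ -4804.0 - 583.27*I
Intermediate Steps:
I(O, V) = -9*O
t(L) = 5 + L²
u(w) = -180 + 30*w (u(w) = (5 + 5²)*(w - 6) = (5 + 25)*(-6 + w) = 30*(-6 + w) = -180 + 30*w)
-4984 - u(3*√(12 + I(6, -3))) = -4984 - (-180 + 30*(3*√(12 - 9*6))) = -4984 - (-180 + 30*(3*√(12 - 54))) = -4984 - (-180 + 30*(3*√(-42))) = -4984 - (-180 + 30*(3*(I*√42))) = -4984 - (-180 + 30*(3*I*√42)) = -4984 - (-180 + 90*I*√42) = -4984 + (180 - 90*I*√42) = -4804 - 90*I*√42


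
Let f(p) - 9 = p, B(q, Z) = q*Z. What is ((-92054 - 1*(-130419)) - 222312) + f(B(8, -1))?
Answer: -183946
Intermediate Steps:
B(q, Z) = Z*q
f(p) = 9 + p
((-92054 - 1*(-130419)) - 222312) + f(B(8, -1)) = ((-92054 - 1*(-130419)) - 222312) + (9 - 1*8) = ((-92054 + 130419) - 222312) + (9 - 8) = (38365 - 222312) + 1 = -183947 + 1 = -183946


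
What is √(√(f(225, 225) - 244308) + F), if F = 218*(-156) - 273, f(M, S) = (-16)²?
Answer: √(-34281 + 2*I*√61013) ≈ 1.334 + 185.16*I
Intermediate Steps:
f(M, S) = 256
F = -34281 (F = -34008 - 273 = -34281)
√(√(f(225, 225) - 244308) + F) = √(√(256 - 244308) - 34281) = √(√(-244052) - 34281) = √(2*I*√61013 - 34281) = √(-34281 + 2*I*√61013)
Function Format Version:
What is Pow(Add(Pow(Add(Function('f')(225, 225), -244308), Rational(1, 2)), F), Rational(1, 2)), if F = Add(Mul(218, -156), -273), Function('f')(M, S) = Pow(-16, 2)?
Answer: Pow(Add(-34281, Mul(2, I, Pow(61013, Rational(1, 2)))), Rational(1, 2)) ≈ Add(1.334, Mul(185.16, I))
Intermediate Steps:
Function('f')(M, S) = 256
F = -34281 (F = Add(-34008, -273) = -34281)
Pow(Add(Pow(Add(Function('f')(225, 225), -244308), Rational(1, 2)), F), Rational(1, 2)) = Pow(Add(Pow(Add(256, -244308), Rational(1, 2)), -34281), Rational(1, 2)) = Pow(Add(Pow(-244052, Rational(1, 2)), -34281), Rational(1, 2)) = Pow(Add(Mul(2, I, Pow(61013, Rational(1, 2))), -34281), Rational(1, 2)) = Pow(Add(-34281, Mul(2, I, Pow(61013, Rational(1, 2)))), Rational(1, 2))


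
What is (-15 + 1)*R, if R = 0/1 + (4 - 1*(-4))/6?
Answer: -56/3 ≈ -18.667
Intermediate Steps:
R = 4/3 (R = 0*1 + (4 + 4)*(1/6) = 0 + 8*(1/6) = 0 + 4/3 = 4/3 ≈ 1.3333)
(-15 + 1)*R = (-15 + 1)*(4/3) = -14*4/3 = -56/3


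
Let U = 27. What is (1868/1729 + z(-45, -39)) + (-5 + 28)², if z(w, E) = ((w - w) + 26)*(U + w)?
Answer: 107337/1729 ≈ 62.080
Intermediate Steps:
z(w, E) = 702 + 26*w (z(w, E) = ((w - w) + 26)*(27 + w) = (0 + 26)*(27 + w) = 26*(27 + w) = 702 + 26*w)
(1868/1729 + z(-45, -39)) + (-5 + 28)² = (1868/1729 + (702 + 26*(-45))) + (-5 + 28)² = (1868*(1/1729) + (702 - 1170)) + 23² = (1868/1729 - 468) + 529 = -807304/1729 + 529 = 107337/1729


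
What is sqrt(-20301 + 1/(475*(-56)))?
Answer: I*sqrt(143641755866)/2660 ≈ 142.48*I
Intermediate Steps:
sqrt(-20301 + 1/(475*(-56))) = sqrt(-20301 + 1/(-26600)) = sqrt(-20301 - 1/26600) = sqrt(-540006601/26600) = I*sqrt(143641755866)/2660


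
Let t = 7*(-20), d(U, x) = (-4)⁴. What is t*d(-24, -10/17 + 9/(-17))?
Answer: -35840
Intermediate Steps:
d(U, x) = 256
t = -140
t*d(-24, -10/17 + 9/(-17)) = -140*256 = -35840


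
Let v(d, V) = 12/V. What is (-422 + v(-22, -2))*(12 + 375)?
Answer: -165636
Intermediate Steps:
(-422 + v(-22, -2))*(12 + 375) = (-422 + 12/(-2))*(12 + 375) = (-422 + 12*(-½))*387 = (-422 - 6)*387 = -428*387 = -165636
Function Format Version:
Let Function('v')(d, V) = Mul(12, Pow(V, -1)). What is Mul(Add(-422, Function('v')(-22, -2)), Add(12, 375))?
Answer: -165636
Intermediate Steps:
Mul(Add(-422, Function('v')(-22, -2)), Add(12, 375)) = Mul(Add(-422, Mul(12, Pow(-2, -1))), Add(12, 375)) = Mul(Add(-422, Mul(12, Rational(-1, 2))), 387) = Mul(Add(-422, -6), 387) = Mul(-428, 387) = -165636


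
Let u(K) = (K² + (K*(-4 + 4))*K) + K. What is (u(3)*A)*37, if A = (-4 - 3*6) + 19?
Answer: -1332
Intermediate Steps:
u(K) = K + K² (u(K) = (K² + (K*0)*K) + K = (K² + 0*K) + K = (K² + 0) + K = K² + K = K + K²)
A = -3 (A = (-4 - 18) + 19 = -22 + 19 = -3)
(u(3)*A)*37 = ((3*(1 + 3))*(-3))*37 = ((3*4)*(-3))*37 = (12*(-3))*37 = -36*37 = -1332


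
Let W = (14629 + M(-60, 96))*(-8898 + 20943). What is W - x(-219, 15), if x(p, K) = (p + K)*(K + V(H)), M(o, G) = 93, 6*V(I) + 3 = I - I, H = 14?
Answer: 177329448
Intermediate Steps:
V(I) = -½ (V(I) = -½ + (I - I)/6 = -½ + (⅙)*0 = -½ + 0 = -½)
x(p, K) = (-½ + K)*(K + p) (x(p, K) = (p + K)*(K - ½) = (K + p)*(-½ + K) = (-½ + K)*(K + p))
W = 177326490 (W = (14629 + 93)*(-8898 + 20943) = 14722*12045 = 177326490)
W - x(-219, 15) = 177326490 - (15² - ½*15 - ½*(-219) + 15*(-219)) = 177326490 - (225 - 15/2 + 219/2 - 3285) = 177326490 - 1*(-2958) = 177326490 + 2958 = 177329448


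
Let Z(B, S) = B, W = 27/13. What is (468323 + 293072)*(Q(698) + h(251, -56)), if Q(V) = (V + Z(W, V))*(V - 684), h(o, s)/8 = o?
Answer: 116887837610/13 ≈ 8.9914e+9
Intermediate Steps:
W = 27/13 (W = 27*(1/13) = 27/13 ≈ 2.0769)
h(o, s) = 8*o
Q(V) = (-684 + V)*(27/13 + V) (Q(V) = (V + 27/13)*(V - 684) = (27/13 + V)*(-684 + V) = (-684 + V)*(27/13 + V))
(468323 + 293072)*(Q(698) + h(251, -56)) = (468323 + 293072)*((-18468/13 + 698**2 - 8865/13*698) + 8*251) = 761395*((-18468/13 + 487204 - 6187770/13) + 2008) = 761395*(127414/13 + 2008) = 761395*(153518/13) = 116887837610/13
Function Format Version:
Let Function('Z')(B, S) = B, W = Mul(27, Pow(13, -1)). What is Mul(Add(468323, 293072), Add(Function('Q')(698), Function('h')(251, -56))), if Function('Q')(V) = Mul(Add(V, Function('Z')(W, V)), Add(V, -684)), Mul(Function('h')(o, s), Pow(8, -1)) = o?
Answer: Rational(116887837610, 13) ≈ 8.9914e+9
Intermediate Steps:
W = Rational(27, 13) (W = Mul(27, Rational(1, 13)) = Rational(27, 13) ≈ 2.0769)
Function('h')(o, s) = Mul(8, o)
Function('Q')(V) = Mul(Add(-684, V), Add(Rational(27, 13), V)) (Function('Q')(V) = Mul(Add(V, Rational(27, 13)), Add(V, -684)) = Mul(Add(Rational(27, 13), V), Add(-684, V)) = Mul(Add(-684, V), Add(Rational(27, 13), V)))
Mul(Add(468323, 293072), Add(Function('Q')(698), Function('h')(251, -56))) = Mul(Add(468323, 293072), Add(Add(Rational(-18468, 13), Pow(698, 2), Mul(Rational(-8865, 13), 698)), Mul(8, 251))) = Mul(761395, Add(Add(Rational(-18468, 13), 487204, Rational(-6187770, 13)), 2008)) = Mul(761395, Add(Rational(127414, 13), 2008)) = Mul(761395, Rational(153518, 13)) = Rational(116887837610, 13)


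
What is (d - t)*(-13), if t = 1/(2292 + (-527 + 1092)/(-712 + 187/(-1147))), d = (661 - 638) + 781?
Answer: -19561685396461/1871574437 ≈ -10452.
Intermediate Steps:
d = 804 (d = 23 + 781 = 804)
t = 816851/1871574437 (t = 1/(2292 + 565/(-712 + 187*(-1/1147))) = 1/(2292 + 565/(-712 - 187/1147)) = 1/(2292 + 565/(-816851/1147)) = 1/(2292 + 565*(-1147/816851)) = 1/(2292 - 648055/816851) = 1/(1871574437/816851) = 816851/1871574437 ≈ 0.00043645)
(d - t)*(-13) = (804 - 1*816851/1871574437)*(-13) = (804 - 816851/1871574437)*(-13) = (1504745030497/1871574437)*(-13) = -19561685396461/1871574437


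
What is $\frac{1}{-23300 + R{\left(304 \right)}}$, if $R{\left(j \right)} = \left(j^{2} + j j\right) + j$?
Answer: $\frac{1}{161836} \approx 6.1791 \cdot 10^{-6}$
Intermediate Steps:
$R{\left(j \right)} = j + 2 j^{2}$ ($R{\left(j \right)} = \left(j^{2} + j^{2}\right) + j = 2 j^{2} + j = j + 2 j^{2}$)
$\frac{1}{-23300 + R{\left(304 \right)}} = \frac{1}{-23300 + 304 \left(1 + 2 \cdot 304\right)} = \frac{1}{-23300 + 304 \left(1 + 608\right)} = \frac{1}{-23300 + 304 \cdot 609} = \frac{1}{-23300 + 185136} = \frac{1}{161836}$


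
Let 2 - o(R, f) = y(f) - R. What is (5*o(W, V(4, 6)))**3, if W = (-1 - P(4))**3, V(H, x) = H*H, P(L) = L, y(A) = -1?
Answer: -226981000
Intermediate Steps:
V(H, x) = H**2
W = -125 (W = (-1 - 1*4)**3 = (-1 - 4)**3 = (-5)**3 = -125)
o(R, f) = 3 + R (o(R, f) = 2 - (-1 - R) = 2 + (1 + R) = 3 + R)
(5*o(W, V(4, 6)))**3 = (5*(3 - 125))**3 = (5*(-122))**3 = (-610)**3 = -226981000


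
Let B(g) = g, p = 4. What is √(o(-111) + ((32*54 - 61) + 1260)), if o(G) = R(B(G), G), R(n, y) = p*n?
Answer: √2483 ≈ 49.830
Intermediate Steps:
R(n, y) = 4*n
o(G) = 4*G
√(o(-111) + ((32*54 - 61) + 1260)) = √(4*(-111) + ((32*54 - 61) + 1260)) = √(-444 + ((1728 - 61) + 1260)) = √(-444 + (1667 + 1260)) = √(-444 + 2927) = √2483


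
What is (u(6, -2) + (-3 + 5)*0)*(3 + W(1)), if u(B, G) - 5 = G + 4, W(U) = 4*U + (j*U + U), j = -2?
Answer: 42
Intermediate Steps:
W(U) = 3*U (W(U) = 4*U + (-2*U + U) = 4*U - U = 3*U)
u(B, G) = 9 + G (u(B, G) = 5 + (G + 4) = 5 + (4 + G) = 9 + G)
(u(6, -2) + (-3 + 5)*0)*(3 + W(1)) = ((9 - 2) + (-3 + 5)*0)*(3 + 3*1) = (7 + 2*0)*(3 + 3) = (7 + 0)*6 = 7*6 = 42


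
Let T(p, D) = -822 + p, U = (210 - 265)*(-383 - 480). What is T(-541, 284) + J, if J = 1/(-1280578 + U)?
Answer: -1680733020/1233113 ≈ -1363.0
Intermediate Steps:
U = 47465 (U = -55*(-863) = 47465)
J = -1/1233113 (J = 1/(-1280578 + 47465) = 1/(-1233113) = -1/1233113 ≈ -8.1096e-7)
T(-541, 284) + J = (-822 - 541) - 1/1233113 = -1363 - 1/1233113 = -1680733020/1233113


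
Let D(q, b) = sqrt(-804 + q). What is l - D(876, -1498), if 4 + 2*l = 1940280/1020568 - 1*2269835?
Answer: -144782694267/127571 - 6*sqrt(2) ≈ -1.1349e+6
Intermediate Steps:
l = -144782694267/127571 (l = -2 + (1940280/1020568 - 1*2269835)/2 = -2 + (1940280*(1/1020568) - 2269835)/2 = -2 + (242535/127571 - 2269835)/2 = -2 + (1/2)*(-289564878250/127571) = -2 - 144782439125/127571 = -144782694267/127571 ≈ -1.1349e+6)
l - D(876, -1498) = -144782694267/127571 - sqrt(-804 + 876) = -144782694267/127571 - sqrt(72) = -144782694267/127571 - 6*sqrt(2)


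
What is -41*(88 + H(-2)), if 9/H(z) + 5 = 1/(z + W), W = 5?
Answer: -49405/14 ≈ -3528.9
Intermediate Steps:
H(z) = 9/(-5 + 1/(5 + z)) (H(z) = 9/(-5 + 1/(z + 5)) = 9/(-5 + 1/(5 + z)))
-41*(88 + H(-2)) = -41*(88 + 9*(-5 - 1*(-2))/(24 + 5*(-2))) = -41*(88 + 9*(-5 + 2)/(24 - 10)) = -41*(88 + 9*(-3)/14) = -41*(88 + 9*(1/14)*(-3)) = -41*(88 - 27/14) = -41*1205/14 = -49405/14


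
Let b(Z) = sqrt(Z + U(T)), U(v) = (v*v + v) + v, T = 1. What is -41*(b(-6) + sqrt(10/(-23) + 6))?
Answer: -328*sqrt(46)/23 - 41*I*sqrt(3) ≈ -96.722 - 71.014*I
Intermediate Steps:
U(v) = v**2 + 2*v (U(v) = (v**2 + v) + v = (v + v**2) + v = v**2 + 2*v)
b(Z) = sqrt(3 + Z) (b(Z) = sqrt(Z + 1*(2 + 1)) = sqrt(Z + 1*3) = sqrt(Z + 3) = sqrt(3 + Z))
-41*(b(-6) + sqrt(10/(-23) + 6)) = -41*(sqrt(3 - 6) + sqrt(10/(-23) + 6)) = -41*(sqrt(-3) + sqrt(10*(-1/23) + 6)) = -41*(I*sqrt(3) + sqrt(-10/23 + 6)) = -41*(I*sqrt(3) + sqrt(128/23)) = -41*(I*sqrt(3) + 8*sqrt(46)/23) = -41*(8*sqrt(46)/23 + I*sqrt(3)) = -328*sqrt(46)/23 - 41*I*sqrt(3)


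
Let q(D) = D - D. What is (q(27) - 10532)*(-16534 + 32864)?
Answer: -171987560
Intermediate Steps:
q(D) = 0
(q(27) - 10532)*(-16534 + 32864) = (0 - 10532)*(-16534 + 32864) = -10532*16330 = -171987560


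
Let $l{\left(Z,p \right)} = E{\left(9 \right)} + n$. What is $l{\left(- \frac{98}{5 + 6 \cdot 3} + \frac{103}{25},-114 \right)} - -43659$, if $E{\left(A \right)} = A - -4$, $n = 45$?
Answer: $43717$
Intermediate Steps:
$E{\left(A \right)} = 4 + A$ ($E{\left(A \right)} = A + 4 = 4 + A$)
$l{\left(Z,p \right)} = 58$ ($l{\left(Z,p \right)} = \left(4 + 9\right) + 45 = 13 + 45 = 58$)
$l{\left(- \frac{98}{5 + 6 \cdot 3} + \frac{103}{25},-114 \right)} - -43659 = 58 - -43659 = 58 + 43659 = 43717$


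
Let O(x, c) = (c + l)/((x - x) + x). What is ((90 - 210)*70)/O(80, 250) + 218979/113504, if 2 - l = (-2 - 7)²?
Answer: -25412414197/6469728 ≈ -3927.9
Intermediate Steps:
l = -79 (l = 2 - (-2 - 7)² = 2 - 1*(-9)² = 2 - 1*81 = 2 - 81 = -79)
O(x, c) = (-79 + c)/x (O(x, c) = (c - 79)/((x - x) + x) = (-79 + c)/(0 + x) = (-79 + c)/x)
((90 - 210)*70)/O(80, 250) + 218979/113504 = ((90 - 210)*70)/(((-79 + 250)/80)) + 218979/113504 = (-120*70)/(((1/80)*171)) + 218979*(1/113504) = -8400/171/80 + 218979/113504 = -8400*80/171 + 218979/113504 = -224000/57 + 218979/113504 = -25412414197/6469728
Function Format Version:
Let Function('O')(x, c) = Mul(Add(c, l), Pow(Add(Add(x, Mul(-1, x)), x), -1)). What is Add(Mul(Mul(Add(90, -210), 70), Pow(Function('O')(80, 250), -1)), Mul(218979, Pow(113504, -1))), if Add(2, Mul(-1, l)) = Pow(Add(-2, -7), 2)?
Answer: Rational(-25412414197, 6469728) ≈ -3927.9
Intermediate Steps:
l = -79 (l = Add(2, Mul(-1, Pow(Add(-2, -7), 2))) = Add(2, Mul(-1, Pow(-9, 2))) = Add(2, Mul(-1, 81)) = Add(2, -81) = -79)
Function('O')(x, c) = Mul(Pow(x, -1), Add(-79, c)) (Function('O')(x, c) = Mul(Add(c, -79), Pow(Add(Add(x, Mul(-1, x)), x), -1)) = Mul(Add(-79, c), Pow(Add(0, x), -1)) = Mul(Add(-79, c), Pow(x, -1)) = Mul(Pow(x, -1), Add(-79, c)))
Add(Mul(Mul(Add(90, -210), 70), Pow(Function('O')(80, 250), -1)), Mul(218979, Pow(113504, -1))) = Add(Mul(Mul(Add(90, -210), 70), Pow(Mul(Pow(80, -1), Add(-79, 250)), -1)), Mul(218979, Pow(113504, -1))) = Add(Mul(Mul(-120, 70), Pow(Mul(Rational(1, 80), 171), -1)), Mul(218979, Rational(1, 113504))) = Add(Mul(-8400, Pow(Rational(171, 80), -1)), Rational(218979, 113504)) = Add(Mul(-8400, Rational(80, 171)), Rational(218979, 113504)) = Add(Rational(-224000, 57), Rational(218979, 113504)) = Rational(-25412414197, 6469728)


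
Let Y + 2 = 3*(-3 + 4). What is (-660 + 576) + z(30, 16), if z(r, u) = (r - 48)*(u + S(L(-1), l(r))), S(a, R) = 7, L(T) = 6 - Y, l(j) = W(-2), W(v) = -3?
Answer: -498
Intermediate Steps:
Y = 1 (Y = -2 + 3*(-3 + 4) = -2 + 3*1 = -2 + 3 = 1)
l(j) = -3
L(T) = 5 (L(T) = 6 - 1*1 = 6 - 1 = 5)
z(r, u) = (-48 + r)*(7 + u) (z(r, u) = (r - 48)*(u + 7) = (-48 + r)*(7 + u))
(-660 + 576) + z(30, 16) = (-660 + 576) + (-336 - 48*16 + 7*30 + 30*16) = -84 + (-336 - 768 + 210 + 480) = -84 - 414 = -498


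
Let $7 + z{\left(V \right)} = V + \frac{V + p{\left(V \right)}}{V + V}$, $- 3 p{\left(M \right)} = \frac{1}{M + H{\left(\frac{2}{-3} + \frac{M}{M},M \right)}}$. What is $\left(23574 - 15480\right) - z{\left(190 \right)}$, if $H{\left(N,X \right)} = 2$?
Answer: $\frac{1731450241}{218880} \approx 7910.5$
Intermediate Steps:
$p{\left(M \right)} = - \frac{1}{3 \left(2 + M\right)}$ ($p{\left(M \right)} = - \frac{1}{3 \left(M + 2\right)} = - \frac{1}{3 \left(2 + M\right)}$)
$z{\left(V \right)} = -7 + V + \frac{V - \frac{1}{6 + 3 V}}{2 V}$ ($z{\left(V \right)} = -7 + \left(V + \frac{V - \frac{1}{6 + 3 V}}{V + V}\right) = -7 + \left(V + \frac{V - \frac{1}{6 + 3 V}}{2 V}\right) = -7 + V + \frac{V - \frac{1}{6 + 3 V}}{2 V}$)
$\left(23574 - 15480\right) - z{\left(190 \right)} = \left(23574 - 15480\right) - \frac{-1 + 3 \cdot 190 \left(-13 + 2 \cdot 190\right) \left(2 + 190\right)}{6 \cdot 190 \left(2 + 190\right)} = 8094 - \frac{1}{6} \cdot \frac{1}{190} \cdot \frac{1}{192} \left(-1 + 3 \cdot 190 \left(-13 + 380\right) 192\right) = 8094 - \frac{1}{6} \cdot \frac{1}{190} \cdot \frac{1}{192} \left(-1 + 3 \cdot 190 \cdot 367 \cdot 192\right) = 8094 - \frac{1}{6} \cdot \frac{1}{190} \cdot \frac{1}{192} \left(-1 + 40164480\right) = 8094 - \frac{1}{6} \cdot \frac{1}{190} \cdot \frac{1}{192} \cdot 40164479 = 8094 - \frac{40164479}{218880} = \frac{1731450241}{218880}$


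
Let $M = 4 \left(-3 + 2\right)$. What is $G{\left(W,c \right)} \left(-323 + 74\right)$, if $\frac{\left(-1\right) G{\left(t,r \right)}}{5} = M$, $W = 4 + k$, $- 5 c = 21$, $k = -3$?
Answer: $-4980$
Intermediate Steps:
$c = - \frac{21}{5}$ ($c = \left(- \frac{1}{5}\right) 21 = - \frac{21}{5} \approx -4.2$)
$W = 1$ ($W = 4 - 3 = 1$)
$M = -4$ ($M = 4 \left(-1\right) = -4$)
$G{\left(t,r \right)} = 20$ ($G{\left(t,r \right)} = \left(-5\right) \left(-4\right) = 20$)
$G{\left(W,c \right)} \left(-323 + 74\right) = 20 \left(-323 + 74\right) = 20 \left(-249\right) = -4980$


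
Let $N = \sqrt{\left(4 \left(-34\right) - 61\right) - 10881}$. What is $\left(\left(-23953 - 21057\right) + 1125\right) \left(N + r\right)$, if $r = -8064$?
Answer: $353888640 - 43885 i \sqrt{11078} \approx 3.5389 \cdot 10^{8} - 4.619 \cdot 10^{6} i$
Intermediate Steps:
$N = i \sqrt{11078}$ ($N = \sqrt{\left(-136 - 61\right) - 10881} = \sqrt{-197 - 10881} = \sqrt{-11078} = i \sqrt{11078} \approx 105.25 i$)
$\left(\left(-23953 - 21057\right) + 1125\right) \left(N + r\right) = \left(\left(-23953 - 21057\right) + 1125\right) \left(i \sqrt{11078} - 8064\right) = \left(-45010 + 1125\right) \left(-8064 + i \sqrt{11078}\right) = - 43885 \left(-8064 + i \sqrt{11078}\right) = 353888640 - 43885 i \sqrt{11078}$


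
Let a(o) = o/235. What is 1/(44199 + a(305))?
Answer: 47/2077414 ≈ 2.2624e-5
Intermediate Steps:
a(o) = o/235 (a(o) = o*(1/235) = o/235)
1/(44199 + a(305)) = 1/(44199 + (1/235)*305) = 1/(44199 + 61/47) = 1/(2077414/47) = 47/2077414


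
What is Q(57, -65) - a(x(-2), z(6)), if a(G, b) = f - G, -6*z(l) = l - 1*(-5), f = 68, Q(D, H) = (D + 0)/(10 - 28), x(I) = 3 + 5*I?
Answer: -469/6 ≈ -78.167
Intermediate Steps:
Q(D, H) = -D/18 (Q(D, H) = D/(-18) = D*(-1/18) = -D/18)
z(l) = -⅚ - l/6 (z(l) = -(l - 1*(-5))/6 = -(l + 5)/6 = -(5 + l)/6 = -⅚ - l/6)
a(G, b) = 68 - G
Q(57, -65) - a(x(-2), z(6)) = -1/18*57 - (68 - (3 + 5*(-2))) = -19/6 - (68 - (3 - 10)) = -19/6 - (68 - 1*(-7)) = -19/6 - (68 + 7) = -19/6 - 1*75 = -19/6 - 75 = -469/6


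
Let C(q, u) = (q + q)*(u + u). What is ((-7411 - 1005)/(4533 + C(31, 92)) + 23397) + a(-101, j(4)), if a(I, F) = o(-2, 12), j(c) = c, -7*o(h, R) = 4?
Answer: 2610678363/111587 ≈ 23396.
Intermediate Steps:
o(h, R) = -4/7 (o(h, R) = -⅐*4 = -4/7)
a(I, F) = -4/7
C(q, u) = 4*q*u (C(q, u) = (2*q)*(2*u) = 4*q*u)
((-7411 - 1005)/(4533 + C(31, 92)) + 23397) + a(-101, j(4)) = ((-7411 - 1005)/(4533 + 4*31*92) + 23397) - 4/7 = (-8416/(4533 + 11408) + 23397) - 4/7 = (-8416/15941 + 23397) - 4/7 = 372963161/15941 - 4/7 = 2610678363/111587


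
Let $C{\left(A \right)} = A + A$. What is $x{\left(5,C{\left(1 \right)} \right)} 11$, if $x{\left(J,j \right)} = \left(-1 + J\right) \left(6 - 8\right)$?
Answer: $-88$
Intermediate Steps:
$C{\left(A \right)} = 2 A$
$x{\left(J,j \right)} = 2 - 2 J$ ($x{\left(J,j \right)} = \left(-1 + J\right) \left(-2\right) = 2 - 2 J$)
$x{\left(5,C{\left(1 \right)} \right)} 11 = \left(2 - 10\right) 11 = \left(-8\right) 11 = -88$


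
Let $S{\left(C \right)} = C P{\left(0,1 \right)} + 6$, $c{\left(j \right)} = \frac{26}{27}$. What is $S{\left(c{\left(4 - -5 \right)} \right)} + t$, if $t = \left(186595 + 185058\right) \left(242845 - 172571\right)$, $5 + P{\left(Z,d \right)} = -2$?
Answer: $\frac{705173658874}{27} \approx 2.6118 \cdot 10^{10}$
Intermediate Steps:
$P{\left(Z,d \right)} = -7$ ($P{\left(Z,d \right)} = -5 - 2 = -7$)
$c{\left(j \right)} = \frac{26}{27}$ ($c{\left(j \right)} = 26 \cdot \frac{1}{27} = \frac{26}{27}$)
$S{\left(C \right)} = 6 - 7 C$ ($S{\left(C \right)} = C \left(-7\right) + 6 = - 7 C + 6 = 6 - 7 C$)
$t = 26117542922$ ($t = 371653 \cdot 70274 = 26117542922$)
$S{\left(c{\left(4 - -5 \right)} \right)} + t = \left(6 - \frac{182}{27}\right) + 26117542922 = - \frac{20}{27} + 26117542922 = \frac{705173658874}{27}$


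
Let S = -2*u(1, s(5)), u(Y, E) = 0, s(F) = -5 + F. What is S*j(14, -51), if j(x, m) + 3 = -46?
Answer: 0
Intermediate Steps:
j(x, m) = -49 (j(x, m) = -3 - 46 = -49)
S = 0 (S = -2*0 = 0)
S*j(14, -51) = 0*(-49) = 0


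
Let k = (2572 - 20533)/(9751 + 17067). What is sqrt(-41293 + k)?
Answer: I*sqrt(29698618863430)/26818 ≈ 203.21*I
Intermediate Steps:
k = -17961/26818 ≈ -0.66974
sqrt(-41293 + k) = sqrt(-41293 - 17961/26818) = sqrt(-1107413635/26818) = I*sqrt(29698618863430)/26818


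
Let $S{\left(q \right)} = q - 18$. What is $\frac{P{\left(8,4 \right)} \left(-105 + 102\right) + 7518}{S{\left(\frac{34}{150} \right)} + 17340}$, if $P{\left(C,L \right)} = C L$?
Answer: $\frac{556650}{1299167} \approx 0.42847$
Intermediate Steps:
$S{\left(q \right)} = -18 + q$ ($S{\left(q \right)} = q - 18 = -18 + q$)
$\frac{P{\left(8,4 \right)} \left(-105 + 102\right) + 7518}{S{\left(\frac{34}{150} \right)} + 17340} = \frac{8 \cdot 4 \left(-105 + 102\right) + 7518}{\left(-18 + \frac{34}{150}\right) + 17340} = \frac{32 \left(-3\right) + 7518}{\left(-18 + 34 \cdot \frac{1}{150}\right) + 17340} = \frac{-96 + 7518}{\left(-18 + \frac{17}{75}\right) + 17340} = \frac{7422}{- \frac{1333}{75} + 17340} = \frac{7422}{\frac{1299167}{75}} = 7422 \cdot \frac{75}{1299167} = \frac{556650}{1299167}$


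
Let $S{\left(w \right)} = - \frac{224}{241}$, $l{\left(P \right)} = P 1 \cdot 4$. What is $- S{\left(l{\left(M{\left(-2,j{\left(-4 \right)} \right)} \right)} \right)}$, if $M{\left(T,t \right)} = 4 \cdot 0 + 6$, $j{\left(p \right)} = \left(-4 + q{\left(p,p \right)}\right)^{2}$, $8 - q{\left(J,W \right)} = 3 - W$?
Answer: $\frac{224}{241} \approx 0.92946$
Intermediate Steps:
$q{\left(J,W \right)} = 5 + W$ ($q{\left(J,W \right)} = 8 - \left(3 - W\right) = 8 + \left(-3 + W\right) = 5 + W$)
$j{\left(p \right)} = \left(1 + p\right)^{2}$ ($j{\left(p \right)} = \left(-4 + \left(5 + p\right)\right)^{2} = \left(1 + p\right)^{2}$)
$M{\left(T,t \right)} = 6$ ($M{\left(T,t \right)} = 0 + 6 = 6$)
$l{\left(P \right)} = 4 P$ ($l{\left(P \right)} = P 4 = 4 P$)
$S{\left(w \right)} = - \frac{224}{241}$ ($S{\left(w \right)} = \left(-224\right) \frac{1}{241} = - \frac{224}{241}$)
$- S{\left(l{\left(M{\left(-2,j{\left(-4 \right)} \right)} \right)} \right)} = \left(-1\right) \left(- \frac{224}{241}\right) = \frac{224}{241}$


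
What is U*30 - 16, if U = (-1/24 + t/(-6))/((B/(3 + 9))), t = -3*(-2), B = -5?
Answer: 59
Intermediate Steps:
t = 6
U = 5/2 (U = (-1/24 + 6/(-6))/((-5/(3 + 9))) = (-1*1/24 + 6*(-⅙))/((-5/12)) = (-1/24 - 1)/(((1/12)*(-5))) = -25/(24*(-5/12)) = -25/24*(-12/5) = 5/2 ≈ 2.5000)
U*30 - 16 = (5/2)*30 - 16 = 75 - 16 = 59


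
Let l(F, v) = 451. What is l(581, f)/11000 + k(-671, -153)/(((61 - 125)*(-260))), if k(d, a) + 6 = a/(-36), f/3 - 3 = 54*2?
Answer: 68049/1664000 ≈ 0.040895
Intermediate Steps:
f = 333 (f = 9 + 3*(54*2) = 9 + 3*108 = 9 + 324 = 333)
k(d, a) = -6 - a/36 (k(d, a) = -6 + a/(-36) = -6 + a*(-1/36) = -6 - a/36)
l(581, f)/11000 + k(-671, -153)/(((61 - 125)*(-260))) = 451/11000 + (-6 - 1/36*(-153))/(((61 - 125)*(-260))) = 451*(1/11000) + (-6 + 17/4)/((-64*(-260))) = 41/1000 - 7/4/16640 = 41/1000 - 7/4*1/16640 = 41/1000 - 7/66560 = 68049/1664000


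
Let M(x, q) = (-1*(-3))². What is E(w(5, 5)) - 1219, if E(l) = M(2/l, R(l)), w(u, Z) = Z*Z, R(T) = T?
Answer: -1210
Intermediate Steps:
M(x, q) = 9 (M(x, q) = 3² = 9)
w(u, Z) = Z²
E(l) = 9
E(w(5, 5)) - 1219 = 9 - 1219 = -1210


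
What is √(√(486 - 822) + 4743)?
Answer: √(4743 + 4*I*√21) ≈ 68.87 + 0.1331*I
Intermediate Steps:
√(√(486 - 822) + 4743) = √(√(-336) + 4743) = √(4*I*√21 + 4743) = √(4743 + 4*I*√21)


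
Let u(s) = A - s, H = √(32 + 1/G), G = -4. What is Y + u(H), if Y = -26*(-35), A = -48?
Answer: 862 - √127/2 ≈ 856.37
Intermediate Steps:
H = √127/2 (H = √(32 + 1/(-4)) = √(32 - ¼) = √(127/4) = √127/2 ≈ 5.6347)
Y = 910
u(s) = -48 - s
Y + u(H) = 910 + (-48 - √127/2) = 862 - √127/2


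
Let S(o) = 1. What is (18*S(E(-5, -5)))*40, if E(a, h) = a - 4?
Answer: 720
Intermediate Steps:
E(a, h) = -4 + a
(18*S(E(-5, -5)))*40 = (18*1)*40 = 18*40 = 720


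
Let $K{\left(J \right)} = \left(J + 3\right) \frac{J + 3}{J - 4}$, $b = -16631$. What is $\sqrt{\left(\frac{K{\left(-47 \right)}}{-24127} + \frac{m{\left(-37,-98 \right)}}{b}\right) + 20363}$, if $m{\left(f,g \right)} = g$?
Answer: $\frac{\sqrt{8527576973545607560456641}}{20464062987} \approx 142.7$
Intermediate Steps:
$K{\left(J \right)} = \frac{\left(3 + J\right)^{2}}{-4 + J}$ ($K{\left(J \right)} = \left(3 + J\right) \frac{3 + J}{-4 + J} = \frac{\left(3 + J\right)^{2}}{-4 + J}$)
$\sqrt{\left(\frac{K{\left(-47 \right)}}{-24127} + \frac{m{\left(-37,-98 \right)}}{b}\right) + 20363} = \sqrt{\left(\frac{\frac{1}{-4 - 47} \left(3 - 47\right)^{2}}{-24127} - \frac{98}{-16631}\right) + 20363} = \sqrt{\left(\frac{\left(-44\right)^{2}}{-51} \left(- \frac{1}{24127}\right) - - \frac{98}{16631}\right) + 20363} = \sqrt{\left(\left(- \frac{1}{51}\right) 1936 \left(- \frac{1}{24127}\right) + \frac{98}{16631}\right) + 20363} = \sqrt{\left(\left(- \frac{1936}{51}\right) \left(- \frac{1}{24127}\right) + \frac{98}{16631}\right) + 20363} = \sqrt{\left(\frac{1936}{1230477} + \frac{98}{16631}\right) + 20363} = \sqrt{\frac{152784362}{20464062987} + 20363} = \sqrt{\frac{416709867388643}{20464062987}} = \frac{\sqrt{8527576973545607560456641}}{20464062987}$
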